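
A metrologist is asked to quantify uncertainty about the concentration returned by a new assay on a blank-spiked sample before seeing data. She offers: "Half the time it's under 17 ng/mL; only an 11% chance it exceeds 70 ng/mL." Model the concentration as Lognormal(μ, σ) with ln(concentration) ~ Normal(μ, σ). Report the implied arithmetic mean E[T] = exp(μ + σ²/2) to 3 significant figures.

E[T] ≈ 33.1 ng/mL

If T ~ Lognormal(μ,σ) then ln T ~ Normal(μ,σ), so the p-quantile of ln T is μ + z_p·σ.
ln(17) = 2.833 and ln(70) = 4.248; z_{0.5} = 0, z_{0.89} = 1.227.
σ = (4.248 − 2.833)/(1.227 − (0)) = 1.154.
μ = 2.833 − (0)·1.154 = 2.833.
E[T] = exp(μ + σ²/2) = exp(2.833 + 0.6657) = 33.1 ng/mL.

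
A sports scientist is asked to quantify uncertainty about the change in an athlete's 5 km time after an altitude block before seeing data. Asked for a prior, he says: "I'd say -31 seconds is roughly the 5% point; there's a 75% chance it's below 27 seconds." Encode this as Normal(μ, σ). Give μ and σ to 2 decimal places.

μ = 10.13, σ = 25.01

For Normal(μ,σ), the p-quantile is μ + z_p·σ. Here z_{0.05} = -1.645, z_{0.75} = 0.6745.
So -31 = μ − 1.645σ and 27 = μ + 0.6745σ.
Subtracting: σ = (27 − -31)/(0.6745 − (-1.645)) = 25.01.
Then μ = -31 − (-1.645)·25.01 = 10.13.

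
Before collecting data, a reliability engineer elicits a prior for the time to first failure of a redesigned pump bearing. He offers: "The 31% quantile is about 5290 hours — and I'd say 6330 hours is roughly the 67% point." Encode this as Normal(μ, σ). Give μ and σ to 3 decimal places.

μ = 5841.084, σ = 1111.392

The p-quantile of Normal(μ,σ) is μ + z_p·σ, with z_{0.31} = -0.4959 and z_{0.67} = 0.4399.
Eliminate σ: μ = (z₂·x₁ − z₁·x₂)/(z₂ − z₁) = (0.4399·5290 − (-0.4959)·6330)/0.9358 = 5841.084.
Then σ = (x₂ − x₁)/(z₂ − z₁) = (6330 − 5290)/0.9358 = 1111.392.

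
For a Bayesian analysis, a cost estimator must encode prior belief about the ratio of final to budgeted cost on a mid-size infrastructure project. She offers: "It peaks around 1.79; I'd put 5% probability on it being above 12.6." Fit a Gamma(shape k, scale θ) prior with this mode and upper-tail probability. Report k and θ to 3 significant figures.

Gamma(k,θ) with k>1 has mode (k−1)θ, so θ = 1.79/(k−1).
Need P(X < 12.6) = 0.95 with θ tied to k this way. Start at k = 2, θ = 1.79: P(X<12.6) ≈ 0.993.
Too high — lower k to spread out. Iterating converges to k ≈ 1.57.
Then θ = 1.79/(1.57−1) ≈ 3.12.

k ≈ 1.57, θ ≈ 3.12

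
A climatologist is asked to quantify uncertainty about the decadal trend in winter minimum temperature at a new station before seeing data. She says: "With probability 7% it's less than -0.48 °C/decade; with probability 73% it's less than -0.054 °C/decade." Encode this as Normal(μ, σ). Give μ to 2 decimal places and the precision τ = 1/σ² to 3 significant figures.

μ = -0.18, τ = 24

The p-quantile of Normal(μ,σ) is μ + z_p·σ, with z_{0.07} = -1.476 and z_{0.73} = 0.6128.
Eliminate σ: μ = (z₂·x₁ − z₁·x₂)/(z₂ − z₁) = (0.6128·-0.48 − (-1.476)·-0.054)/2.089 = -0.18.
Then σ = (x₂ − x₁)/(z₂ − z₁) = (-0.054 − -0.48)/2.089 = 0.20.
Precision τ = 1/σ² = 1/0.204² = 24.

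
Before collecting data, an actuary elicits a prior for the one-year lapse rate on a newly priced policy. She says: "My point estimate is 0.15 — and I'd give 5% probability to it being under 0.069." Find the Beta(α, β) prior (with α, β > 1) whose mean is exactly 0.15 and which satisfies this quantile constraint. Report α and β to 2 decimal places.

α ≈ 5.97, β ≈ 33.81

With mean 0.15 fixed, write α = 0.15s, β = 0.85s where s = α+β.
Need P(θ < 0.069) = 0.05 under Beta(0.15s, 0.85s). Normal approximation: (q−m)/√(m(1−m)/s) ≈ z_{0.05} = -1.64, so s ≈ 0.15·0.85·(-1.64)²/(0.069−0.15)² = 52.6.
At s = 52.6: P(θ<0.069) ≈ 0.027. Adjusting to match 0.05 gives s ≈ 39.78.
So α = 0.15·39.78 ≈ 5.97, β = 0.85·39.78 ≈ 33.81.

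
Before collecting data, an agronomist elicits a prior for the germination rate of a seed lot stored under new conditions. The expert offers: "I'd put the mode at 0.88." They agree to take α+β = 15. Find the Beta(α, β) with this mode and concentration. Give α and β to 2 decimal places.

For α,β > 1 the Beta mode is (α−1)/(α+β−2). With α+β = 15, the mode is (α−1)/13.
Set (α−1)/13 = 0.88 → α = 1 + 0.88·13 = 12.44.
β = 15 − α = 2.56.

α = 12.44, β = 2.56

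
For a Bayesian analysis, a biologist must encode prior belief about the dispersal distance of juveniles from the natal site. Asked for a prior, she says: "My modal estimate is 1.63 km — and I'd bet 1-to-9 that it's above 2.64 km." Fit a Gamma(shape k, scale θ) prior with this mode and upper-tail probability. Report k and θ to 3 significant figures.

k ≈ 9.09, θ ≈ 0.201

Gamma(k,θ) with k>1 has mode (k−1)θ, so θ = 1.63/(k−1).
Need P(X < 2.64) = 0.9 with θ tied to k this way. Start at k = 2, θ = 1.63: P(X<2.64) ≈ 0.481.
Too low — raise k to concentrate. Iterating converges to k ≈ 9.09.
Then θ = 1.63/(9.09−1) ≈ 0.201.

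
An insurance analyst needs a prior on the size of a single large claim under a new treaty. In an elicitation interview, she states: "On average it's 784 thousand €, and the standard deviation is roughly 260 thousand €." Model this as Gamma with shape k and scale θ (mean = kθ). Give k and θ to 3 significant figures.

k ≈ 9.09, θ ≈ 86.2

For Gamma(k, scale θ): mean = kθ, variance = kθ², so CV = 1/√k.
CV = SD/mean = 260/784 = 0.3316, hence k = 1/CV² = 9.09.
Then θ = mean/k = 784/9.09 = 86.2.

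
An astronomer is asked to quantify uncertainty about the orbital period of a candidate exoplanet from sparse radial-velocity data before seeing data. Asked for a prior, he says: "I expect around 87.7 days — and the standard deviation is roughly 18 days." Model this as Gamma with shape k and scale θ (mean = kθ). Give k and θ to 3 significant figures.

For Gamma(k, scale θ): mean = kθ, variance = kθ², so CV = 1/√k.
CV = SD/mean = 18/87.7 = 0.2052, hence k = 1/CV² = 23.7.
Then θ = mean/k = 87.7/23.7 = 3.69.

k ≈ 23.7, θ ≈ 3.69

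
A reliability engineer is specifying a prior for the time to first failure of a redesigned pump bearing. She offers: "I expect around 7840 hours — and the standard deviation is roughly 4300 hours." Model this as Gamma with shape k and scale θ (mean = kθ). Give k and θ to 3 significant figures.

k ≈ 3.32, θ ≈ 2360

For Gamma(k, scale θ): mean = kθ, variance = kθ², so CV = 1/√k.
CV = SD/mean = 4300/7840 = 0.5485, hence k = 1/CV² = 3.32.
Then θ = mean/k = 7840/3.32 = 2360.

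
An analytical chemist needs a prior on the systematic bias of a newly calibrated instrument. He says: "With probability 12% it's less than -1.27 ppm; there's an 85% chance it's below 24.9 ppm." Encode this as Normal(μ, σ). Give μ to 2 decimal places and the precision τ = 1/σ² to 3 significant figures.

μ = 12.63, τ = 0.00714

The p-quantile of Normal(μ,σ) is μ + z_p·σ, with z_{0.12} = -1.175 and z_{0.85} = 1.036.
Eliminate σ: μ = (z₂·x₁ − z₁·x₂)/(z₂ − z₁) = (1.036·-1.27 − (-1.175)·24.9)/2.211 = 12.63.
Then σ = (x₂ − x₁)/(z₂ − z₁) = (24.9 − -1.27)/2.211 = 11.83.
Precision τ = 1/σ² = 1/11.83² = 0.00714.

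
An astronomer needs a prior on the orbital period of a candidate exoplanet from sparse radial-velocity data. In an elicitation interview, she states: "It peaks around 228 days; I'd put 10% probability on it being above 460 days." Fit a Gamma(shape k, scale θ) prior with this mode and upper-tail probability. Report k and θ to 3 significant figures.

Gamma(k,θ) with k>1 has mode (k−1)θ, so θ = 228/(k−1).
Need P(X < 460) = 0.9 with θ tied to k this way. Start at k = 2, θ = 228: P(X<460) ≈ 0.599.
Too low — raise k to concentrate. Iterating converges to k ≈ 4.89.
Then θ = 228/(4.89−1) ≈ 58.6.

k ≈ 4.89, θ ≈ 58.6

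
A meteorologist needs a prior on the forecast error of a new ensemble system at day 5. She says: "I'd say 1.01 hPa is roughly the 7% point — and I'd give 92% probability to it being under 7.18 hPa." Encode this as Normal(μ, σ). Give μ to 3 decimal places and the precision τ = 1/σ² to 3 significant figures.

For Normal(μ,σ), the p-quantile is μ + z_p·σ. Here z_{0.07} = -1.476, z_{0.92} = 1.405.
So 1.01 = μ − 1.476σ and 7.18 = μ + 1.405σ.
Subtracting: σ = (7.18 − 1.01)/(1.405 − (-1.476)) = 2.142.
Then μ = 1.01 − (-1.476)·2.142 = 4.171.
Precision τ = 1/σ² = 1/2.142² = 0.218.

μ = 4.171, τ = 0.218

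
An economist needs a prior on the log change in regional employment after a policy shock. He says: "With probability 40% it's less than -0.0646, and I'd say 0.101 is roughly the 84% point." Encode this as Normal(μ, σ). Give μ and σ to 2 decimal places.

The p-quantile of Normal(μ,σ) is μ + z_p·σ, with z_{0.4} = -0.2533 and z_{0.84} = 0.9945.
Eliminate σ: μ = (z₂·x₁ − z₁·x₂)/(z₂ − z₁) = (0.9945·-0.0646 − (-0.2533)·0.101)/1.248 = -0.03.
Then σ = (x₂ − x₁)/(z₂ − z₁) = (0.101 − -0.0646)/1.248 = 0.13.

μ = -0.03, σ = 0.13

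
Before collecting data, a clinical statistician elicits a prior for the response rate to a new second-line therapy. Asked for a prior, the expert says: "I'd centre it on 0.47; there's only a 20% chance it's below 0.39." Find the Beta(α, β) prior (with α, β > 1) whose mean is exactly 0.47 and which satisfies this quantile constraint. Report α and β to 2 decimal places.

α ≈ 13.09, β ≈ 14.76

With mean 0.47 fixed, write α = 0.47s, β = 0.53s where s = α+β.
Need P(θ < 0.39) = 0.2 under Beta(0.47s, 0.53s). Normal approximation: (q−m)/√(m(1−m)/s) ≈ z_{0.2} = -0.842, so s ≈ 0.47·0.53·(-0.842)²/(0.39−0.47)² = 27.6.
At s = 27.6: P(θ<0.39) ≈ 0.201. Adjusting to match 0.2 gives s ≈ 27.84.
So α = 0.47·27.84 ≈ 13.09, β = 0.53·27.84 ≈ 14.76.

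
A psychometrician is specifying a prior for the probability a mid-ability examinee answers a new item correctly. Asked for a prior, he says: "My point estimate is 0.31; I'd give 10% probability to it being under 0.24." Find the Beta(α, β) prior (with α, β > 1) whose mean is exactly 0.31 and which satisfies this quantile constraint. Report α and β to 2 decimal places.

With mean 0.31 fixed, write α = 0.31s, β = 0.69s where s = α+β.
Need P(θ < 0.24) = 0.1 under Beta(0.31s, 0.69s). Normal approximation: (q−m)/√(m(1−m)/s) ≈ z_{0.1} = -1.28, so s ≈ 0.31·0.69·(-1.28)²/(0.24−0.31)² = 71.7.
At s = 71.7: P(θ<0.24) ≈ 0.095. Adjusting to match 0.1 gives s ≈ 68.75.
So α = 0.31·68.75 ≈ 21.31, β = 0.69·68.75 ≈ 47.44.

α ≈ 21.31, β ≈ 47.44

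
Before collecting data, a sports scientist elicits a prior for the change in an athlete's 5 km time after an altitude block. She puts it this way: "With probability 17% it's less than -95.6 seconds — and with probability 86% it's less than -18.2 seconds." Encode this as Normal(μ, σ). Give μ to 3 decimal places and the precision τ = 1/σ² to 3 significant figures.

μ = -59.300, τ = 0.000691

For Normal(μ,σ), the p-quantile is μ + z_p·σ. Here z_{0.17} = -0.9542, z_{0.86} = 1.08.
So -95.6 = μ − 0.9542σ and -18.2 = μ + 1.08σ.
Subtracting: σ = (-18.2 − -95.6)/(1.08 − (-0.9542)) = 38.044.
Then μ = -95.6 − (-0.9542)·38.044 = -59.300.
Precision τ = 1/σ² = 1/38.04² = 0.000691.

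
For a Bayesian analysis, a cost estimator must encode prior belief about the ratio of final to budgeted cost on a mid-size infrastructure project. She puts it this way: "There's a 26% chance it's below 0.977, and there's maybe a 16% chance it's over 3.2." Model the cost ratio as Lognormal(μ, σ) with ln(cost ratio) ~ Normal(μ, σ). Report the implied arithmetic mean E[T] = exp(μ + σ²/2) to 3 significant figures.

If T ~ Lognormal(μ,σ) then ln T ~ Normal(μ,σ), so the p-quantile of ln T is μ + z_p·σ.
ln(0.977) = -0.02327 and ln(3.2) = 1.163; z_{0.26} = -0.6433, z_{0.84} = 0.9945.
σ = (1.163 − -0.02327)/(0.9945 − (-0.6433)) = 0.724.
μ = -0.02327 − (-0.6433)·0.724 = 0.443.
E[T] = exp(μ + σ²/2) = exp(0.443 + 0.2624) = 2.02.

E[T] ≈ 2.02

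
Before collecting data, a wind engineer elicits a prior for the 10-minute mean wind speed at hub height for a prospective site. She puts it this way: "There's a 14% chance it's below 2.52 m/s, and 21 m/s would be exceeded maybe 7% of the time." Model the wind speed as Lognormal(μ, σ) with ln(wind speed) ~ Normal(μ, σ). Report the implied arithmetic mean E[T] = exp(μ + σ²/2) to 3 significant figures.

E[T] ≈ 8.71 m/s

If T ~ Lognormal(μ,σ) then ln T ~ Normal(μ,σ), so the p-quantile of ln T is μ + z_p·σ.
ln(2.52) = 0.9243 and ln(21) = 3.045; z_{0.14} = -1.08, z_{0.93} = 1.476.
σ = (3.045 − 0.9243)/(1.476 − (-1.08)) = 0.829.
μ = 0.9243 − (-1.08)·0.829 = 1.820.
E[T] = exp(μ + σ²/2) = exp(1.820 + 0.3440) = 8.71 m/s.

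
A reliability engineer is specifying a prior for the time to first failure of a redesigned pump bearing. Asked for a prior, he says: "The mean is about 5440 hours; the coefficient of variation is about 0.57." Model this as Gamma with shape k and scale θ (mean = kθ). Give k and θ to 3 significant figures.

For Gamma(k, scale θ): mean = kθ, variance = kθ², so CV = 1/√k.
CV = 0.57, hence k = 1/CV² = 3.08.
Then θ = mean/k = 5440/3.08 = 1770.

k ≈ 3.08, θ ≈ 1770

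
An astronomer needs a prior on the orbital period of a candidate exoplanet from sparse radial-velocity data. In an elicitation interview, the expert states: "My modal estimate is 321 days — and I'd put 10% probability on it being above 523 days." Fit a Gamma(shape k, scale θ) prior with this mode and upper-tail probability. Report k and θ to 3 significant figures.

k ≈ 8.9, θ ≈ 40.6

Gamma(k,θ) with k>1 has mode (k−1)θ, so θ = 321/(k−1).
Need P(X < 523) = 0.9 with θ tied to k this way. Start at k = 2, θ = 321: P(X<523) ≈ 0.484.
Too low — raise k to concentrate. Iterating converges to k ≈ 8.9.
Then θ = 321/(8.9−1) ≈ 40.6.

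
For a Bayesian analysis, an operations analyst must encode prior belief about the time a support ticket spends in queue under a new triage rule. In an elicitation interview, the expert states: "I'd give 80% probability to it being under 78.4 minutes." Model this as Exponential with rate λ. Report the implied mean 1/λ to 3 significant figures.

mean ≈ 48.7 minutes

P(T < 78.4) = 1 − e^(−λ·78.4) = 0.8, so λ = −ln(1−0.8)/78.4 = −ln(0.2)/78.4 = 0.0205.
Mean = 1/λ = 48.7 minutes.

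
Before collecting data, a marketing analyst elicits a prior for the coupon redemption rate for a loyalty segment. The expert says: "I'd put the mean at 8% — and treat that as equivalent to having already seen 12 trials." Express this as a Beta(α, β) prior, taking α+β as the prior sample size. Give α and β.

Under the effective-sample-size interpretation, Beta(α, β) has prior mean α/(α+β) and prior sample size α+β.
So α+β = 12 and α/(α+β) = 0.08, giving α = 0.08·12 = 0.96 and β = 12 − 0.96 = 11.04.

α = 0.96, β = 11.04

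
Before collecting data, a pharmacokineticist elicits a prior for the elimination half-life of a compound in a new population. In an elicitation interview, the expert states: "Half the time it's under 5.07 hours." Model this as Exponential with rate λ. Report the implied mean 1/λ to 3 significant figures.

Exponential median = ln 2 / λ, so λ = ln 2 / 5.07 = 0.137.
Mean = 1/λ = 7.31 hours.

mean ≈ 7.31 hours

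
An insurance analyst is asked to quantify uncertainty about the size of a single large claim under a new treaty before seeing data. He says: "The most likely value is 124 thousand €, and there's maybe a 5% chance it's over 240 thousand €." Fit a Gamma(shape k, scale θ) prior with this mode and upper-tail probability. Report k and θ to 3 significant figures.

Gamma(k,θ) with k>1 has mode (k−1)θ, so θ = 124/(k−1).
Need P(X < 240) = 0.95 with θ tied to k this way. Start at k = 2, θ = 124: P(X<240) ≈ 0.576.
Too low — raise k to concentrate. Iterating converges to k ≈ 7.37.
Then θ = 124/(7.37−1) ≈ 19.5.

k ≈ 7.37, θ ≈ 19.5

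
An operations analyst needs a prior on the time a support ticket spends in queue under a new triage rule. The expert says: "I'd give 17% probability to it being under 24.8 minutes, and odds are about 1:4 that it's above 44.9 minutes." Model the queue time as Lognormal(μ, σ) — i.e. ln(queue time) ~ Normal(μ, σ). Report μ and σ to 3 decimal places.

μ ≈ 3.526, σ ≈ 0.331

If T ~ Lognormal(μ,σ) then ln T ~ Normal(μ,σ), so the p-quantile of ln T is μ + z_p·σ.
ln(24.8) = 3.211 and ln(44.9) = 3.804; z_{0.17} = -0.9542, z_{0.8} = 0.8416.
σ = (3.804 − 3.211)/(0.8416 − (-0.9542)) = 0.331.
μ = 3.211 − (-0.9542)·0.331 = 3.526.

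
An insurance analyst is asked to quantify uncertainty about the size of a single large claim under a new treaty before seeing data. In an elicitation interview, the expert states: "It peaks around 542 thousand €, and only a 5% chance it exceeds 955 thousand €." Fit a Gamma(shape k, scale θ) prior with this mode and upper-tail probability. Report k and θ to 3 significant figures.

k ≈ 9.69, θ ≈ 62.4

Gamma(k,θ) with k>1 has mode (k−1)θ, so θ = 542/(k−1).
Need P(X < 955) = 0.95 with θ tied to k this way. Start at k = 2, θ = 542: P(X<955) ≈ 0.526.
Too low — raise k to concentrate. Iterating converges to k ≈ 9.69.
Then θ = 542/(9.69−1) ≈ 62.4.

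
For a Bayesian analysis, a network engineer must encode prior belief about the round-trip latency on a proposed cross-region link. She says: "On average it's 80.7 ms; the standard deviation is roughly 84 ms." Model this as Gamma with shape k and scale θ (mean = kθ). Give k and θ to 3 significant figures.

For Gamma(k, scale θ): mean = kθ, variance = kθ², so CV = 1/√k.
CV = SD/mean = 84/80.7 = 1.041, hence k = 1/CV² = 0.923.
Then θ = mean/k = 80.7/0.923 = 87.4.

k ≈ 0.923, θ ≈ 87.4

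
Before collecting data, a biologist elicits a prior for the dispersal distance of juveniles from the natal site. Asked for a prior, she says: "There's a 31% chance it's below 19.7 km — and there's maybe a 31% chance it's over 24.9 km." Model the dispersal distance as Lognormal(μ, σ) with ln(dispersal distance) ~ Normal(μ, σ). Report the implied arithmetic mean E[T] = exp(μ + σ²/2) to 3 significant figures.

If T ~ Lognormal(μ,σ) then ln T ~ Normal(μ,σ), so the p-quantile of ln T is μ + z_p·σ.
ln(19.7) = 2.981 and ln(24.9) = 3.215; z_{0.31} = -0.4959, z_{0.69} = 0.4959.
σ = (3.215 − 2.981)/(0.4959 − (-0.4959)) = 0.236.
μ = 2.981 − (-0.4959)·0.236 = 3.098.
E[T] = exp(μ + σ²/2) = exp(3.098 + 0.0279) = 22.8 km.

E[T] ≈ 22.8 km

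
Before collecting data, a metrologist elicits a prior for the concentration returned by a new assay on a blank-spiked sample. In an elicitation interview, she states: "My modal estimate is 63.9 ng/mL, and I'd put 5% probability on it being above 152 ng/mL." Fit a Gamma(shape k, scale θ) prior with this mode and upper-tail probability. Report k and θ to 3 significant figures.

k ≈ 4.64, θ ≈ 17.6

Gamma(k,θ) with k>1 has mode (k−1)θ, so θ = 63.9/(k−1).
Need P(X < 152) = 0.95 with θ tied to k this way. Start at k = 2, θ = 63.9: P(X<152) ≈ 0.687.
Too low — raise k to concentrate. Iterating converges to k ≈ 4.64.
Then θ = 63.9/(4.64−1) ≈ 17.6.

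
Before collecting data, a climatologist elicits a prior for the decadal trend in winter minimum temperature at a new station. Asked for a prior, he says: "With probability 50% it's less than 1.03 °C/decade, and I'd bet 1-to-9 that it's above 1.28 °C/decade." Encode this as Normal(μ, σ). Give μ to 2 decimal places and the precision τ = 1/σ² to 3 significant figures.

The p-quantile of Normal(μ,σ) is μ + z_p·σ, with z_{0.5} = 0 and z_{0.9} = 1.282.
Eliminate σ: μ = (z₂·x₁ − z₁·x₂)/(z₂ − z₁) = (1.282·1.03 − (0)·1.28)/1.282 = 1.03.
Then σ = (x₂ − x₁)/(z₂ − z₁) = (1.28 − 1.03)/1.282 = 0.20.
Precision τ = 1/σ² = 1/0.1951² = 26.3.

μ = 1.03, τ = 26.3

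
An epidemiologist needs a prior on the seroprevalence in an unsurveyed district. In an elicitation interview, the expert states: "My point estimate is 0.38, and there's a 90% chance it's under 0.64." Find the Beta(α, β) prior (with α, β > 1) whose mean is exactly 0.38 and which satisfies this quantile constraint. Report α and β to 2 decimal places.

With mean 0.38 fixed, write α = 0.38s, β = 0.62s where s = α+β.
Need P(θ < 0.64) = 0.9 under Beta(0.38s, 0.62s). Normal approximation: (q−m)/√(m(1−m)/s) ≈ z_{0.9} = 1.28, so s ≈ 0.38·0.62·(1.28)²/(0.64−0.38)² = 5.7.
At s = 5.7: P(θ<0.64) ≈ 0.899. Adjusting to match 0.9 gives s ≈ 5.77.
So α = 0.38·5.77 ≈ 2.19, β = 0.62·5.77 ≈ 3.58.

α ≈ 2.19, β ≈ 3.58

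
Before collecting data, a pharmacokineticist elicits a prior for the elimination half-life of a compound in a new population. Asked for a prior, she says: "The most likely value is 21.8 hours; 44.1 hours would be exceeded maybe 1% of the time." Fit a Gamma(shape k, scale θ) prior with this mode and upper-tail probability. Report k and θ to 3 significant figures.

Gamma(k,θ) with k>1 has mode (k−1)θ, so θ = 21.8/(k−1).
Need P(X < 44.1) = 0.99 with θ tied to k this way. Start at k = 2, θ = 21.8: P(X<44.1) ≈ 0.600.
Too low — raise k to concentrate. Iterating converges to k ≈ 10.9.
Then θ = 21.8/(10.9−1) ≈ 2.21.

k ≈ 10.9, θ ≈ 2.21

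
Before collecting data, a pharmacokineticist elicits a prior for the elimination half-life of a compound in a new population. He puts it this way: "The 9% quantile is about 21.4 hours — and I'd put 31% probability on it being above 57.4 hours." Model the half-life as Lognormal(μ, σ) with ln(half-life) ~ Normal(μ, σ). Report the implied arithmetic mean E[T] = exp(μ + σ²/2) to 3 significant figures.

E[T] ≈ 50.8 hours

If T ~ Lognormal(μ,σ) then ln T ~ Normal(μ,σ), so the p-quantile of ln T is μ + z_p·σ.
ln(21.4) = 3.063 and ln(57.4) = 4.05; z_{0.09} = -1.341, z_{0.69} = 0.4959.
σ = (4.05 − 3.063)/(0.4959 − (-1.341)) = 0.537.
μ = 3.063 − (-1.341)·0.537 = 3.784.
E[T] = exp(μ + σ²/2) = exp(3.784 + 0.1443) = 50.8 hours.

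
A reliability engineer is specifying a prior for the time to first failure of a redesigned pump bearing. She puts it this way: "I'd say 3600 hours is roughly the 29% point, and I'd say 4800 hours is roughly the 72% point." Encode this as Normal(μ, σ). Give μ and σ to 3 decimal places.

μ = 4184.445, σ = 1056.128

The p-quantile of Normal(μ,σ) is μ + z_p·σ, with z_{0.29} = -0.5534 and z_{0.72} = 0.5828.
Eliminate σ: μ = (z₂·x₁ − z₁·x₂)/(z₂ − z₁) = (0.5828·3600 − (-0.5534)·4800)/1.136 = 4184.445.
Then σ = (x₂ − x₁)/(z₂ − z₁) = (4800 − 3600)/1.136 = 1056.128.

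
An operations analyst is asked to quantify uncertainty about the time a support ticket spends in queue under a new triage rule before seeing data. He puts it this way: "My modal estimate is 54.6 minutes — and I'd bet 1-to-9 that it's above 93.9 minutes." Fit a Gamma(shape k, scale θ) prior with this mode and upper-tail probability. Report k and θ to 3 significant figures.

Gamma(k,θ) with k>1 has mode (k−1)θ, so θ = 54.6/(k−1).
Need P(X < 93.9) = 0.9 with θ tied to k this way. Start at k = 2, θ = 54.6: P(X<93.9) ≈ 0.513.
Too low — raise k to concentrate. Iterating converges to k ≈ 7.45.
Then θ = 54.6/(7.45−1) ≈ 8.47.

k ≈ 7.45, θ ≈ 8.47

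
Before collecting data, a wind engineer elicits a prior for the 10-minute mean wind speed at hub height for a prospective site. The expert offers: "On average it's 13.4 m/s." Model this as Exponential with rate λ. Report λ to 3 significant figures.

Exponential mean = 1/λ, so λ = 1/13.4 = 0.0746.

λ ≈ 0.0746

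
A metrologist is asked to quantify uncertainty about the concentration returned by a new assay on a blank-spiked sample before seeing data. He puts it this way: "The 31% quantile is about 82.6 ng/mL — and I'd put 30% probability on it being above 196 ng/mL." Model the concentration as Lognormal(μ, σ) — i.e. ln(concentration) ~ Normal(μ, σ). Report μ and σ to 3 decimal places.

If T ~ Lognormal(μ,σ) then ln T ~ Normal(μ,σ), so the p-quantile of ln T is μ + z_p·σ.
ln(82.6) = 4.414 and ln(196) = 5.278; z_{0.31} = -0.4959, z_{0.7} = 0.5244.
σ = (5.278 − 4.414)/(0.5244 − (-0.4959)) = 0.847.
μ = 4.414 − (-0.4959)·0.847 = 4.834.

μ ≈ 4.834, σ ≈ 0.847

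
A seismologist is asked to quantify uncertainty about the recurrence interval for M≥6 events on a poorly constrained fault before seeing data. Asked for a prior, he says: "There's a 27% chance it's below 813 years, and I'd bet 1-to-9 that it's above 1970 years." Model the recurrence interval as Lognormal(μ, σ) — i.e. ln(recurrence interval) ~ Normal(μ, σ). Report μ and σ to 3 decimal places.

μ ≈ 6.987, σ ≈ 0.467

If T ~ Lognormal(μ,σ) then ln T ~ Normal(μ,σ), so the p-quantile of ln T is μ + z_p·σ.
ln(813) = 6.701 and ln(1970) = 7.586; z_{0.27} = -0.6128, z_{0.9} = 1.282.
σ = (7.586 − 6.701)/(1.282 − (-0.6128)) = 0.467.
μ = 6.701 − (-0.6128)·0.467 = 6.987.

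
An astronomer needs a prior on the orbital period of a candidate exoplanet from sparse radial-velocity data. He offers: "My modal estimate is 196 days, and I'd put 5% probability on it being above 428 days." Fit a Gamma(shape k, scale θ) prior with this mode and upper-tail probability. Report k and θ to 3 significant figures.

Gamma(k,θ) with k>1 has mode (k−1)θ, so θ = 196/(k−1).
Need P(X < 428) = 0.95 with θ tied to k this way. Start at k = 2, θ = 196: P(X<428) ≈ 0.641.
Too low — raise k to concentrate. Iterating converges to k ≈ 5.51.
Then θ = 196/(5.51−1) ≈ 43.4.

k ≈ 5.51, θ ≈ 43.4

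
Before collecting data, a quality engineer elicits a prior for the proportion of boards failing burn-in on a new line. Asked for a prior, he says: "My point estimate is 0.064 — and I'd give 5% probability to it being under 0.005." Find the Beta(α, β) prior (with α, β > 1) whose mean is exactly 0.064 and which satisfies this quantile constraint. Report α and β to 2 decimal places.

α ≈ 1.17, β ≈ 17.12

With mean 0.064 fixed, write α = 0.064s, β = 0.936s where s = α+β.
Need P(θ < 0.005) = 0.05 under Beta(0.064s, 0.936s). Normal approximation: (q−m)/√(m(1−m)/s) ≈ z_{0.05} = -1.64, so s ≈ 0.064·0.936·(-1.64)²/(0.005−0.064)² = 46.6.
At s = 46.6: P(θ<0.005) ≈ 0.002. Adjusting to match 0.05 gives s ≈ 18.29.
So α = 0.064·18.29 ≈ 1.17, β = 0.936·18.29 ≈ 17.12.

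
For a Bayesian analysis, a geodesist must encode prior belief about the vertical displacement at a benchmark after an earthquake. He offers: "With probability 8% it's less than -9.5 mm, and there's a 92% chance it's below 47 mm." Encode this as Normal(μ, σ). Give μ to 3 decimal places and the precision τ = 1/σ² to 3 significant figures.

For Normal(μ,σ), the p-quantile is μ + z_p·σ. Here z_{0.08} = -1.405, z_{0.92} = 1.405.
So -9.5 = μ − 1.405σ and 47 = μ + 1.405σ.
Subtracting: σ = (47 − -9.5)/(1.405 − (-1.405)) = 20.106.
Then μ = -9.5 − (-1.405)·20.106 = 18.750.
Precision τ = 1/σ² = 1/20.11² = 0.00247.

μ = 18.750, τ = 0.00247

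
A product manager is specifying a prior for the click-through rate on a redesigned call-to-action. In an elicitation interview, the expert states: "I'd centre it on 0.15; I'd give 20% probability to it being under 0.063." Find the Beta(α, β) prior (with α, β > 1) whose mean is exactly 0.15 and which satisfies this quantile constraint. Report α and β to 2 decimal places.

α ≈ 1.79, β ≈ 10.13

With mean 0.15 fixed, write α = 0.15s, β = 0.85s where s = α+β.
Need P(θ < 0.063) = 0.2 under Beta(0.15s, 0.85s). Normal approximation: (q−m)/√(m(1−m)/s) ≈ z_{0.2} = -0.842, so s ≈ 0.15·0.85·(-0.842)²/(0.063−0.15)² = 11.9.
At s = 11.9: P(θ<0.063) ≈ 0.200. Adjusting to match 0.2 gives s ≈ 11.92.
So α = 0.15·11.92 ≈ 1.79, β = 0.85·11.92 ≈ 10.13.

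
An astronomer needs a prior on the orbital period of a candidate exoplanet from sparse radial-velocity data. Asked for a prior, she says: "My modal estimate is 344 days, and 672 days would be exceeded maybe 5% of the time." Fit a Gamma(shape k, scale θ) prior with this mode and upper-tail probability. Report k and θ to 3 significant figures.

Gamma(k,θ) with k>1 has mode (k−1)θ, so θ = 344/(k−1).
Need P(X < 672) = 0.95 with θ tied to k this way. Start at k = 2, θ = 344: P(X<672) ≈ 0.581.
Too low — raise k to concentrate. Iterating converges to k ≈ 7.19.
Then θ = 344/(7.19−1) ≈ 55.6.

k ≈ 7.19, θ ≈ 55.6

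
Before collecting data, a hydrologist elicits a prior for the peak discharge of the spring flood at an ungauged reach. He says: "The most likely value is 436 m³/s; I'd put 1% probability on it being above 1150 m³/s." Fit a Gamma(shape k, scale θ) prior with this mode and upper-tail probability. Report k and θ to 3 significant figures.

Gamma(k,θ) with k>1 has mode (k−1)θ, so θ = 436/(k−1).
Need P(X < 1150) = 0.99 with θ tied to k this way. Start at k = 2, θ = 436: P(X<1150) ≈ 0.740.
Too low — raise k to concentrate. Iterating converges to k ≈ 5.93.
Then θ = 436/(5.93−1) ≈ 88.4.

k ≈ 5.93, θ ≈ 88.4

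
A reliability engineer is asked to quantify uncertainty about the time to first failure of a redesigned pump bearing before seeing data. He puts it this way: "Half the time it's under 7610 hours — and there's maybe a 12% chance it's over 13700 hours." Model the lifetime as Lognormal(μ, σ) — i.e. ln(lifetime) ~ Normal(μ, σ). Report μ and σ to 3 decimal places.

μ ≈ 8.937, σ ≈ 0.500

If T ~ Lognormal(μ,σ) then ln T ~ Normal(μ,σ), so the p-quantile of ln T is μ + z_p·σ.
ln(7610) = 8.937 and ln(13700) = 9.525; z_{0.5} = 0, z_{0.88} = 1.175.
σ = (9.525 − 8.937)/(1.175 − (0)) = 0.500.
μ = 8.937 − (0)·0.500 = 8.937.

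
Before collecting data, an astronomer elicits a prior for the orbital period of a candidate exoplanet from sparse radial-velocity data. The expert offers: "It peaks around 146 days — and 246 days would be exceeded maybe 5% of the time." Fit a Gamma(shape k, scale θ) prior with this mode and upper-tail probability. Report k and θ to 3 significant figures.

Gamma(k,θ) with k>1 has mode (k−1)θ, so θ = 146/(k−1).
Need P(X < 246) = 0.95 with θ tied to k this way. Start at k = 2, θ = 146: P(X<246) ≈ 0.502.
Too low — raise k to concentrate. Iterating converges to k ≈ 11.3.
Then θ = 146/(11.3−1) ≈ 14.2.

k ≈ 11.3, θ ≈ 14.2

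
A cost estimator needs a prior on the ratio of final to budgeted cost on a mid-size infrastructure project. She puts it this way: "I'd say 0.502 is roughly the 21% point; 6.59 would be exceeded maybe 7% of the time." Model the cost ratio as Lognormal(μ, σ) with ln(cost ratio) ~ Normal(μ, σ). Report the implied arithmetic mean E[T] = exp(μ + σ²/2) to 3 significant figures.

E[T] ≈ 2.36

If T ~ Lognormal(μ,σ) then ln T ~ Normal(μ,σ), so the p-quantile of ln T is μ + z_p·σ.
ln(0.502) = -0.6892 and ln(6.59) = 1.886; z_{0.21} = -0.8064, z_{0.93} = 1.476.
σ = (1.886 − -0.6892)/(1.476 − (-0.8064)) = 1.128.
μ = -0.6892 − (-0.8064)·1.128 = 0.221.
E[T] = exp(μ + σ²/2) = exp(0.221 + 0.6364) = 2.36.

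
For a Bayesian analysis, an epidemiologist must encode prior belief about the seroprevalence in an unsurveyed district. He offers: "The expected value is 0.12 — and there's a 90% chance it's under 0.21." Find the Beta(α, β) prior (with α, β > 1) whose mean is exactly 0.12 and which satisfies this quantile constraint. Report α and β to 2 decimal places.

α ≈ 2.80, β ≈ 20.50

With mean 0.12 fixed, write α = 0.12s, β = 0.88s where s = α+β.
Need P(θ < 0.21) = 0.9 under Beta(0.12s, 0.88s). Normal approximation: (q−m)/√(m(1−m)/s) ≈ z_{0.9} = 1.28, so s ≈ 0.12·0.88·(1.28)²/(0.21−0.12)² = 21.4.
At s = 21.4: P(θ<0.21) ≈ 0.893. Adjusting to match 0.9 gives s ≈ 23.30.
So α = 0.12·23.30 ≈ 2.80, β = 0.88·23.30 ≈ 20.50.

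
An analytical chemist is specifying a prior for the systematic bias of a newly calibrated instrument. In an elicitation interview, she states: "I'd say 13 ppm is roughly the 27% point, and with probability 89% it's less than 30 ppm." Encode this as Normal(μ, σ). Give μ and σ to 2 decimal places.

The p-quantile of Normal(μ,σ) is μ + z_p·σ, with z_{0.27} = -0.6128 and z_{0.89} = 1.227.
Eliminate σ: μ = (z₂·x₁ − z₁·x₂)/(z₂ − z₁) = (1.227·13 − (-0.6128)·30)/1.839 = 18.66.
Then σ = (x₂ − x₁)/(z₂ − z₁) = (30 − 13)/1.839 = 9.24.

μ = 18.66, σ = 9.24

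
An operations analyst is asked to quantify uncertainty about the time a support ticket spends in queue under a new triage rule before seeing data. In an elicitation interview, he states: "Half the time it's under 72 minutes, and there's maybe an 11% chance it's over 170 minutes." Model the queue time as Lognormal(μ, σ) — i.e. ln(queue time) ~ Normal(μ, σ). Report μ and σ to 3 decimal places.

μ ≈ 4.277, σ ≈ 0.700

If T ~ Lognormal(μ,σ) then ln T ~ Normal(μ,σ), so the p-quantile of ln T is μ + z_p·σ.
ln(72) = 4.277 and ln(170) = 5.136; z_{0.5} = 0, z_{0.89} = 1.227.
σ = (5.136 − 4.277)/(1.227 − (0)) = 0.700.
μ = 4.277 − (0)·0.700 = 4.277.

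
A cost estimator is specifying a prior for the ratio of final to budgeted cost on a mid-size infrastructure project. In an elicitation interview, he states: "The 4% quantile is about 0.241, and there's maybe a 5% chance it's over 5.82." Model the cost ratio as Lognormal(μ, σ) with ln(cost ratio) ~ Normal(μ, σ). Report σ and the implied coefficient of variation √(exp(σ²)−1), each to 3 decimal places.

If T ~ Lognormal(μ,σ) then ln T ~ Normal(μ,σ), so the p-quantile of ln T is μ + z_p·σ.
ln(0.241) = -1.423 and ln(5.82) = 1.761; z_{0.04} = -1.751, z_{0.95} = 1.645.
σ = (1.761 − -1.423)/(1.645 − (-1.751)) = 0.938.
μ = -1.423 − (-1.751)·0.938 = 0.219.
CV = √(exp(σ²)−1) = √(exp(0.8794)−1) = 1.187.

σ ≈ 0.938, CV ≈ 1.187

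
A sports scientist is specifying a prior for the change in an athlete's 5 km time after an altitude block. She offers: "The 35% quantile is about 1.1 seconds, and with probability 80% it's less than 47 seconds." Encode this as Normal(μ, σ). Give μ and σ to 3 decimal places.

μ = 15.515, σ = 37.410

The p-quantile of Normal(μ,σ) is μ + z_p·σ, with z_{0.35} = -0.3853 and z_{0.8} = 0.8416.
Eliminate σ: μ = (z₂·x₁ − z₁·x₂)/(z₂ − z₁) = (0.8416·1.1 − (-0.3853)·47)/1.227 = 15.515.
Then σ = (x₂ − x₁)/(z₂ − z₁) = (47 − 1.1)/1.227 = 37.410.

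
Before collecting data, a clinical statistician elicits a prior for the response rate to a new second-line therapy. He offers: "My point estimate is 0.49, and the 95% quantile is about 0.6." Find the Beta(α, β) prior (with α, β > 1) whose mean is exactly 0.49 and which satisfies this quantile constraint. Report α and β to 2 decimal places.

With mean 0.49 fixed, write α = 0.49s, β = 0.51s where s = α+β.
Need P(θ < 0.6) = 0.95 under Beta(0.49s, 0.51s). Normal approximation: (q−m)/√(m(1−m)/s) ≈ z_{0.95} = 1.64, so s ≈ 0.49·0.51·(1.64)²/(0.6−0.49)² = 55.9.
At s = 55.9: P(θ<0.6) ≈ 0.951. Adjusting to match 0.95 gives s ≈ 55.22.
So α = 0.49·55.22 ≈ 27.06, β = 0.51·55.22 ≈ 28.16.

α ≈ 27.06, β ≈ 28.16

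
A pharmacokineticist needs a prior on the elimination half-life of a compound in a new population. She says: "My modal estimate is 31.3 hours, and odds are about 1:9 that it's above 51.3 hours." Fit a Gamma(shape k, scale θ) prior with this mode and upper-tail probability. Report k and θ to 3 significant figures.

Gamma(k,θ) with k>1 has mode (k−1)θ, so θ = 31.3/(k−1).
Need P(X < 51.3) = 0.9 with θ tied to k this way. Start at k = 2, θ = 31.3: P(X<51.3) ≈ 0.488.
Too low — raise k to concentrate. Iterating converges to k ≈ 8.72.
Then θ = 31.3/(8.72−1) ≈ 4.05.

k ≈ 8.72, θ ≈ 4.05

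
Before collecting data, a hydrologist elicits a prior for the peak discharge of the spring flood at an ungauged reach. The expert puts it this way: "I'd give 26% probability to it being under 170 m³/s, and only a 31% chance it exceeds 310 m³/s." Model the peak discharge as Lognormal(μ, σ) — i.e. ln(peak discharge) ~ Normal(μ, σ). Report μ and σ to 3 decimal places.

μ ≈ 5.475, σ ≈ 0.527

If T ~ Lognormal(μ,σ) then ln T ~ Normal(μ,σ), so the p-quantile of ln T is μ + z_p·σ.
ln(170) = 5.136 and ln(310) = 5.737; z_{0.26} = -0.6433, z_{0.69} = 0.4959.
σ = (5.737 − 5.136)/(0.4959 − (-0.6433)) = 0.527.
μ = 5.136 − (-0.6433)·0.527 = 5.475.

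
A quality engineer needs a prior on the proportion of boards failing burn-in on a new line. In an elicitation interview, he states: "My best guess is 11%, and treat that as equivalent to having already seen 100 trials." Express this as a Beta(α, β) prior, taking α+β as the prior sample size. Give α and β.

α = 11, β = 89

Under the effective-sample-size interpretation, Beta(α, β) has prior mean α/(α+β) and prior sample size α+β.
So α+β = 100 and α/(α+β) = 0.11, giving α = 0.11·100 = 11 and β = 100 − 11 = 89.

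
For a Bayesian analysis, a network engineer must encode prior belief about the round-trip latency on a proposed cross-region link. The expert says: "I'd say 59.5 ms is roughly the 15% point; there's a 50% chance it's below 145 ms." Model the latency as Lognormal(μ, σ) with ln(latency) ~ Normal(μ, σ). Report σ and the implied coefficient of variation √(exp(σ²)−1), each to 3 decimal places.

If T ~ Lognormal(μ,σ) then ln T ~ Normal(μ,σ), so the p-quantile of ln T is μ + z_p·σ.
ln(59.5) = 4.086 and ln(145) = 4.977; z_{0.15} = -1.036, z_{0.5} = 0.
σ = (4.977 − 4.086)/(0 − (-1.036)) = 0.859.
μ = 4.086 − (-1.036)·0.859 = 4.977.
CV = √(exp(σ²)−1) = √(exp(0.7386)−1) = 1.046.

σ ≈ 0.859, CV ≈ 1.046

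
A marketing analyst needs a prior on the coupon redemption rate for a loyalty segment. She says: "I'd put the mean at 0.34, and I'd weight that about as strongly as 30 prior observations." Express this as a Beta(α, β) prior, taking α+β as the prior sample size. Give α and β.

Under the effective-sample-size interpretation, Beta(α, β) has prior mean α/(α+β) and prior sample size α+β.
So α+β = 30 and α/(α+β) = 0.34, giving α = 0.34·30 = 10.2 and β = 30 − 10.2 = 19.8.

α = 10.2, β = 19.8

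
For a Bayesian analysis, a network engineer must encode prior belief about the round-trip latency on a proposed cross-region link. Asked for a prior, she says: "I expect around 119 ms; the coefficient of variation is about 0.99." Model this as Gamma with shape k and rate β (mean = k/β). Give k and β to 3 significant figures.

k ≈ 1.02, β ≈ 0.00857

For Gamma(k, rate β): mean = k/β, variance = k/β², so CV = 1/√k.
CV = 0.99, hence k = 1/CV² = 1.02.
Then β = k/mean = 1.02/119 = 0.00857.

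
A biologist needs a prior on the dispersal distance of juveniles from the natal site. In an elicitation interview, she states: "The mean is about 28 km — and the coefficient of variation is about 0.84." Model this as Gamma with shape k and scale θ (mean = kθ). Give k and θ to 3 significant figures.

k ≈ 1.42, θ ≈ 19.8

For Gamma(k, scale θ): mean = kθ, variance = kθ², so CV = 1/√k.
CV = 0.84, hence k = 1/CV² = 1.42.
Then θ = mean/k = 28/1.42 = 19.8.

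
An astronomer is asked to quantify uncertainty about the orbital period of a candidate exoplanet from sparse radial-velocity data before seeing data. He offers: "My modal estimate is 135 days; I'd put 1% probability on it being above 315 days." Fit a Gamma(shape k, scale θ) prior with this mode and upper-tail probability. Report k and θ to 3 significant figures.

k ≈ 7.63, θ ≈ 20.3

Gamma(k,θ) with k>1 has mode (k−1)θ, so θ = 135/(k−1).
Need P(X < 315) = 0.99 with θ tied to k this way. Start at k = 2, θ = 135: P(X<315) ≈ 0.677.
Too low — raise k to concentrate. Iterating converges to k ≈ 7.63.
Then θ = 135/(7.63−1) ≈ 20.3.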